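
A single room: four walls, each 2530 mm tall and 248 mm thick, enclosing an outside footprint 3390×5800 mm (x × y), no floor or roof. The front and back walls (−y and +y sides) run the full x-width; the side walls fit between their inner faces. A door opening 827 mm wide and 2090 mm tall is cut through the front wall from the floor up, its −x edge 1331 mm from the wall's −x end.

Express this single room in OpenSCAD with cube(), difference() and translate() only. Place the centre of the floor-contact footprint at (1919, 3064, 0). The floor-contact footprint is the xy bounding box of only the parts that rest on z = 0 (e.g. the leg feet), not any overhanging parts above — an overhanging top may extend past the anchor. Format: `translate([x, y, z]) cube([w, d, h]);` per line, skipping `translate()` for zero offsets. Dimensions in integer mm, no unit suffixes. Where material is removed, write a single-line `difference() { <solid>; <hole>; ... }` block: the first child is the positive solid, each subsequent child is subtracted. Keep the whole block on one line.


difference() { translate([224, 164, 0]) cube([3390, 248, 2530]); translate([1555, 164, 0]) cube([827, 248, 2090]); }
translate([224, 5716, 0]) cube([3390, 248, 2530]);
translate([224, 412, 0]) cube([248, 5304, 2530]);
translate([3366, 412, 0]) cube([248, 5304, 2530]);


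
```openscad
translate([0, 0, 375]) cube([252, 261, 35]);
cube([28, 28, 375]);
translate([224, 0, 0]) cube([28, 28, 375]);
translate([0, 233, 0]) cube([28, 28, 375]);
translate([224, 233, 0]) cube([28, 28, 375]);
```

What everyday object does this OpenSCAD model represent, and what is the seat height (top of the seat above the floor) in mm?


A stool. The seat height is 410 mm.

A 252×261×35 slab at z = 375 on four corner posts — a stool. The seat top is 375 + 35 = 410 mm.


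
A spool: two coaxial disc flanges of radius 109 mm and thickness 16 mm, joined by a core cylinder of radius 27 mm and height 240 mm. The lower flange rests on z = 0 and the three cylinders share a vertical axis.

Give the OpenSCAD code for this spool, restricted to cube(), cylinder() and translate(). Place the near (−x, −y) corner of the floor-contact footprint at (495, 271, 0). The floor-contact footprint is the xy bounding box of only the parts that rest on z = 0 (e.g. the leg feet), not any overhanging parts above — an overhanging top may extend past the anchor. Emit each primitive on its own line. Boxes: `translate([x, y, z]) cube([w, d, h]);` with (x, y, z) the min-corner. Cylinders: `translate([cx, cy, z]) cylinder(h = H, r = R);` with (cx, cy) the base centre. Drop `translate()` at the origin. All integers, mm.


translate([604, 380, 0]) cylinder(h = 16, r = 109);
translate([604, 380, 16]) cylinder(h = 240, r = 27);
translate([604, 380, 256]) cylinder(h = 16, r = 109);


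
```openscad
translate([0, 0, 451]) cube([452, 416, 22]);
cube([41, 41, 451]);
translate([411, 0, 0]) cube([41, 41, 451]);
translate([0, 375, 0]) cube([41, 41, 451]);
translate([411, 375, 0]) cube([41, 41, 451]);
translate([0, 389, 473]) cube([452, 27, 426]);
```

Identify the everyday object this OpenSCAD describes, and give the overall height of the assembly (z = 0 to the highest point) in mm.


A chair. The overall height is 899 mm.

A slab on four corner posts with a tall panel at the back — a chair. The seat slab sits at z = 451 with thickness 22, and the 426 mm backrest starts at the seat top, so the overall height is 451 + 22 + 426 = 899 mm.


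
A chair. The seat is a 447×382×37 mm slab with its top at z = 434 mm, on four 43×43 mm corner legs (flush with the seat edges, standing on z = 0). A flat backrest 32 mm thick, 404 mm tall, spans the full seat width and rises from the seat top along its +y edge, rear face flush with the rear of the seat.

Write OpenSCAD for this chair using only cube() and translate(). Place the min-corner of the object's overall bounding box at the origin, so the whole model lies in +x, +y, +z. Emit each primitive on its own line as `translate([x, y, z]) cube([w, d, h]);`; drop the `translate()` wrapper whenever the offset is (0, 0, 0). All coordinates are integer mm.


translate([0, 0, 397]) cube([447, 382, 37]);
cube([43, 43, 397]);
translate([404, 0, 0]) cube([43, 43, 397]);
translate([0, 339, 0]) cube([43, 43, 397]);
translate([404, 339, 0]) cube([43, 43, 397]);
translate([0, 350, 434]) cube([447, 32, 404]);


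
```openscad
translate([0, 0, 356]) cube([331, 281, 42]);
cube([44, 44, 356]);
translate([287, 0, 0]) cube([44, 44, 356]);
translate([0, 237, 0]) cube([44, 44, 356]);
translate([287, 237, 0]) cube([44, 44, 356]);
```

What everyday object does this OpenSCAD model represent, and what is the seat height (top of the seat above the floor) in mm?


A stool. The seat height is 398 mm.

A 331×281×42 slab at z = 356 on four corner posts — a stool. The seat top is 356 + 42 = 398 mm.


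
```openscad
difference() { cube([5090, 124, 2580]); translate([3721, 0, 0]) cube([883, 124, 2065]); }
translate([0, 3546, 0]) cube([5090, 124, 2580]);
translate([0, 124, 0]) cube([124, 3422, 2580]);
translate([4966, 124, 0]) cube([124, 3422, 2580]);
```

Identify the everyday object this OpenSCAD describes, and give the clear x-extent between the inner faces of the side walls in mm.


A single room. The interior width is 4842 mm.

Four walls enclosing a rectangle with a door in the front wall — a room. Outside width 5090 minus two 124 mm walls gives 4842 mm.


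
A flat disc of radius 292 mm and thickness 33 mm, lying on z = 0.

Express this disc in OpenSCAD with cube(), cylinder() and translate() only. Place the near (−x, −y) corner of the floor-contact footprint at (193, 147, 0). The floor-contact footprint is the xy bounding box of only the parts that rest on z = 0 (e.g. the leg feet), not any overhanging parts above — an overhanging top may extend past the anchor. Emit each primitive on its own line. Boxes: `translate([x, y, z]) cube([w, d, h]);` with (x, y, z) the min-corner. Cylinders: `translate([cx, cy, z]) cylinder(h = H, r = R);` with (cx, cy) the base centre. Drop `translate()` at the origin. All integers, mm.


translate([485, 439, 0]) cylinder(h = 33, r = 292);


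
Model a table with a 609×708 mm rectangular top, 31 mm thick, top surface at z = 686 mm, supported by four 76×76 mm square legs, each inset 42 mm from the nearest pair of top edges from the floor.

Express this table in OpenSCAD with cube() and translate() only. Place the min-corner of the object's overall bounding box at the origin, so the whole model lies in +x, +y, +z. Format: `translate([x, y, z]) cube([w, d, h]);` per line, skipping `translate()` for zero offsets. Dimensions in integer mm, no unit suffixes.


// leg_h = 686 - 31 = 655
translate([0, 0, 655]) cube([609, 708, 31]);
translate([42, 42, 0]) cube([76, 76, 655]);
translate([491, 42, 0]) cube([76, 76, 655]);
translate([42, 590, 0]) cube([76, 76, 655]);
translate([491, 590, 0]) cube([76, 76, 655]);


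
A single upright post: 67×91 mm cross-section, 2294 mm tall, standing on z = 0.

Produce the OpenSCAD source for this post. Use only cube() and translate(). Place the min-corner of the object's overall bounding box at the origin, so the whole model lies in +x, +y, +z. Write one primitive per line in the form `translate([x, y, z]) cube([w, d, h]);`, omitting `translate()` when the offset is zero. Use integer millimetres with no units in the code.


cube([67, 91, 2294]);


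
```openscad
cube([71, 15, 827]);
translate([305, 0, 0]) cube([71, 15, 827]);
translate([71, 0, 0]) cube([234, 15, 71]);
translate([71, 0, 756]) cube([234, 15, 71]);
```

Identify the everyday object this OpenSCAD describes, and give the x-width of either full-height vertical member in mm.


A picture frame. The border width is 71 mm.

Four thin pieces enclosing a rectangular opening — a picture frame. The two full-height stiles are 827 mm tall; the top rail sits at z = 756 and is 71 mm tall, so the border above the opening is 827 − 756 = 71 mm, matching the stile x-width.


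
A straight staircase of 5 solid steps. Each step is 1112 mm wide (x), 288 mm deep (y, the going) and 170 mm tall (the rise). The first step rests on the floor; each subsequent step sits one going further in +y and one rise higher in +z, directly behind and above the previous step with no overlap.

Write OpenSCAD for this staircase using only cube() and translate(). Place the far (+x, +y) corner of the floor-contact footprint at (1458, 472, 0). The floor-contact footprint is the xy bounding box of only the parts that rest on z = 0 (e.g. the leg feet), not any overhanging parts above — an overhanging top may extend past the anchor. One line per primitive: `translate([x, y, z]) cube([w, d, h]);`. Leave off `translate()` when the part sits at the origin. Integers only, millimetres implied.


translate([346, 184, 0]) cube([1112, 288, 170]);
translate([346, 472, 170]) cube([1112, 288, 170]);
translate([346, 760, 340]) cube([1112, 288, 170]);
translate([346, 1048, 510]) cube([1112, 288, 170]);
translate([346, 1336, 680]) cube([1112, 288, 170]);


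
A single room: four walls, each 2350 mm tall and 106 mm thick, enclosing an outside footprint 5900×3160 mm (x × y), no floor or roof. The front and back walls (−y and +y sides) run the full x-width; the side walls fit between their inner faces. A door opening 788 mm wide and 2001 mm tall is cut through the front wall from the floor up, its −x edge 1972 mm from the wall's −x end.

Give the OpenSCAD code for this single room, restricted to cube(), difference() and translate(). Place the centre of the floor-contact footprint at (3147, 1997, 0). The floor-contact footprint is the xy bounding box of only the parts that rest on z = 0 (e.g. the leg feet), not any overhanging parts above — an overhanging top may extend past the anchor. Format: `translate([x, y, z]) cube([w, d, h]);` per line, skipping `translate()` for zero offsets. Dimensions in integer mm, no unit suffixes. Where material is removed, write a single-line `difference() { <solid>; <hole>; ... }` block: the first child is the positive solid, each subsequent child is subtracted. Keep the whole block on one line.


difference() { translate([197, 417, 0]) cube([5900, 106, 2350]); translate([2169, 417, 0]) cube([788, 106, 2001]); }
translate([197, 3471, 0]) cube([5900, 106, 2350]);
translate([197, 523, 0]) cube([106, 2948, 2350]);
translate([5991, 523, 0]) cube([106, 2948, 2350]);


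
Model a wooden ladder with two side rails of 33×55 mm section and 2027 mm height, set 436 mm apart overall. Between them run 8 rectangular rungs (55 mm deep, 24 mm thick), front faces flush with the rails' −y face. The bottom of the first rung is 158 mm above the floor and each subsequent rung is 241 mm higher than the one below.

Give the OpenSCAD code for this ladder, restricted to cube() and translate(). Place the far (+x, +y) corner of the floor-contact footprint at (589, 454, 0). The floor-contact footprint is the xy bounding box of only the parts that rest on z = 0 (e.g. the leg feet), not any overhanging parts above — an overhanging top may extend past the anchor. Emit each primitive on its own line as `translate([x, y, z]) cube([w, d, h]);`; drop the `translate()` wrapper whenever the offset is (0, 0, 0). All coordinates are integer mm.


translate([153, 399, 0]) cube([33, 55, 2027]);
translate([556, 399, 0]) cube([33, 55, 2027]);
translate([186, 399, 158]) cube([370, 55, 24]);
translate([186, 399, 399]) cube([370, 55, 24]);
translate([186, 399, 640]) cube([370, 55, 24]);
translate([186, 399, 881]) cube([370, 55, 24]);
translate([186, 399, 1122]) cube([370, 55, 24]);
translate([186, 399, 1363]) cube([370, 55, 24]);
translate([186, 399, 1604]) cube([370, 55, 24]);
translate([186, 399, 1845]) cube([370, 55, 24]);


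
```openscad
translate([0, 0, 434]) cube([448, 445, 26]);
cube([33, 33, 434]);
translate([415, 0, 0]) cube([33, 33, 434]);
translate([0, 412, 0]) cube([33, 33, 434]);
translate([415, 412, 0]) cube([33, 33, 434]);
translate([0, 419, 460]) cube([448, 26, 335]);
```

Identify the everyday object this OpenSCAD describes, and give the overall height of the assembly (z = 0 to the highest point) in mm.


A chair. The overall height is 795 mm.

A slab on four corner posts with a tall panel at the back — a chair. The seat slab sits at z = 434 with thickness 26, and the 335 mm backrest starts at the seat top, so the overall height is 434 + 26 + 335 = 795 mm.


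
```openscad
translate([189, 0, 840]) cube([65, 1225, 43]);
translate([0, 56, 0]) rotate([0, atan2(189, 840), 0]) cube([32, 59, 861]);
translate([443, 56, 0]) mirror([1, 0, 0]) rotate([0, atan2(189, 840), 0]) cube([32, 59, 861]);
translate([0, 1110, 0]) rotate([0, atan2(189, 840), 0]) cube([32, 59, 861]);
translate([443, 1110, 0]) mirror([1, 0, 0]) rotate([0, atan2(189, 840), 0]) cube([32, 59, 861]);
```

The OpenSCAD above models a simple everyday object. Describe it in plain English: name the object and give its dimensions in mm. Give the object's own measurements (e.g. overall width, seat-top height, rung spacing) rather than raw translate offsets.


A sawhorse. A 65×1225×43 mm beam (x, y, z) sits on two A-frame leg pairs. Each pair is two raked legs of 32×59 mm section (59 mm along y) splaying symmetrically in x. Each leg rises 840 mm vertically over 189 mm of horizontal reach and is 861 mm long along its own axis. Every leg's outer bottom edge rests on the floor and its outer top edge meets a bottom edge of the beam — the left legs (tilting toward +x) meet the beam's −x bottom edge, the right legs (their mirror images, tilting toward −x) meet its +x bottom edge — so the leg tops tuck under the beam, the beam's underside is 840 mm above the floor, and the feet are 443 mm apart outside-to-outside with the beam centred between them. The two leg pairs are set in 56 mm from either end of the beam.


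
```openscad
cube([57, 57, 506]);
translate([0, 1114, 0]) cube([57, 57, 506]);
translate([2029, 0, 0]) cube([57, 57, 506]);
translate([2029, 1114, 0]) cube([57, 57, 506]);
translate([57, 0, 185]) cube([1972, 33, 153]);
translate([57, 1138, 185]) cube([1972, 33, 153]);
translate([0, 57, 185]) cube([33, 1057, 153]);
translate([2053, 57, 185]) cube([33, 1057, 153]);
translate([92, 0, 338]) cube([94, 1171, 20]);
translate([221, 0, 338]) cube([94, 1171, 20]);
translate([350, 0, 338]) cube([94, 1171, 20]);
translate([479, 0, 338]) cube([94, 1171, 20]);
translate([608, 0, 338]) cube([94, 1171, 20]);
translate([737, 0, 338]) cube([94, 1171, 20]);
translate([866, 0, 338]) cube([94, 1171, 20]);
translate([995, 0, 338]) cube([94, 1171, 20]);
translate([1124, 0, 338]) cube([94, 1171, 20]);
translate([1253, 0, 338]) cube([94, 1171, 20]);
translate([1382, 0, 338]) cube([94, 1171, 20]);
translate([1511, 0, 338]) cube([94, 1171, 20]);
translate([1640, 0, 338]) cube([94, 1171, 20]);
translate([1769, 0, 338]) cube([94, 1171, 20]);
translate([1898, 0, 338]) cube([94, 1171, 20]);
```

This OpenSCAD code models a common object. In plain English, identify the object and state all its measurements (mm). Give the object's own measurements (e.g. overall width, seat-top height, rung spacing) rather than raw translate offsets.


A bed frame 2086 mm long (x) by 1171 mm wide (y). Four 57×57 mm corner posts, 506 mm tall, at the corners of the footprint. Four rails of 33 mm thickness and 153 mm height run between adjacent posts with their undersides at z = 185 mm, their outer faces flush with the outside of the frame (the two x-running rails run between the posts' inner faces; the two y-running rails run between the posts' inner faces). 15 slats, each 94 mm wide (x) and 20 mm thick, lie across the top of the two x-running rails, running the full 1171 mm width of the frame in y; along x they sit between the end posts with a 35 mm gap after the −x posts and between neighbouring slats, leaving 37 mm before the +x posts.


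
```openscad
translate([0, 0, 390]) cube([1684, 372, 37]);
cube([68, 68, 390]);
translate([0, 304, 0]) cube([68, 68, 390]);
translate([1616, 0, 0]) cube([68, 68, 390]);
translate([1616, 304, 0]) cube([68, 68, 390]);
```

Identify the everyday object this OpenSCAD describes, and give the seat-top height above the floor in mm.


A bench. The seat-top height is 427 mm.

A long slab on four corner posts — a bench. The slab sits at z = 390 with thickness 37, so the top is 390 + 37 = 427 mm.


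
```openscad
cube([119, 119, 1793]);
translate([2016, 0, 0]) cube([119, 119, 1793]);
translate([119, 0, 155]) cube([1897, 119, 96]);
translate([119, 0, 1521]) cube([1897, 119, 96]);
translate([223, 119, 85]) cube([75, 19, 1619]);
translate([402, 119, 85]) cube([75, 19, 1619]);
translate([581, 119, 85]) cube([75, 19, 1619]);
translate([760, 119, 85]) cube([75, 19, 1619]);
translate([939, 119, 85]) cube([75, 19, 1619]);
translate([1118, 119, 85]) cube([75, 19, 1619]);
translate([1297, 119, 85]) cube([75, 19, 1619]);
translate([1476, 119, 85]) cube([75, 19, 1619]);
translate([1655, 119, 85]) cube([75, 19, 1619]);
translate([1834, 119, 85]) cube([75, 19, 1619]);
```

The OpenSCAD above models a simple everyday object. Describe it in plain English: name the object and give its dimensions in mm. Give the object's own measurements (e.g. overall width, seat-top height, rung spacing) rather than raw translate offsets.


A fence section. Two 119×119 mm posts, 1793 mm tall, stand on the floor with a clear span of 1897 mm between their inner faces. Two horizontal rails of 119×96 mm section span the gap between the posts with their undersides at z = 155 mm and z = 1521 mm, flush with the posts' −y face. 10 pickets, each 75 mm wide, 19 mm thick and 1619 mm tall, are fixed to the +y face of the rails with their bottoms at z = 85 mm, spaced across the span with a 104 mm gap after the −x post and between neighbouring pickets, with 107 mm left before the +x post.


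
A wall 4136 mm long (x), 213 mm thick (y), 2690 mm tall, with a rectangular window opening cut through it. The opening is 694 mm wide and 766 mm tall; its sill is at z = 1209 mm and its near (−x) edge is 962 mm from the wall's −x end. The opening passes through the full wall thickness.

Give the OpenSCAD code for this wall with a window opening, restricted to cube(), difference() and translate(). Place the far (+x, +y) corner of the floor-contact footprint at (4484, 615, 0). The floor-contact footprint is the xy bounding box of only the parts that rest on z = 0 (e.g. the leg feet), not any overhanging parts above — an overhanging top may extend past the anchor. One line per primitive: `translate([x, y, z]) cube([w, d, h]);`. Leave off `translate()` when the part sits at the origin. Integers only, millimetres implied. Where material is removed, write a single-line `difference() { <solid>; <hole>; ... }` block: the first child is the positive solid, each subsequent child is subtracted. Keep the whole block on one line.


difference() { translate([348, 402, 0]) cube([4136, 213, 2690]); translate([1310, 402, 1209]) cube([694, 213, 766]); }


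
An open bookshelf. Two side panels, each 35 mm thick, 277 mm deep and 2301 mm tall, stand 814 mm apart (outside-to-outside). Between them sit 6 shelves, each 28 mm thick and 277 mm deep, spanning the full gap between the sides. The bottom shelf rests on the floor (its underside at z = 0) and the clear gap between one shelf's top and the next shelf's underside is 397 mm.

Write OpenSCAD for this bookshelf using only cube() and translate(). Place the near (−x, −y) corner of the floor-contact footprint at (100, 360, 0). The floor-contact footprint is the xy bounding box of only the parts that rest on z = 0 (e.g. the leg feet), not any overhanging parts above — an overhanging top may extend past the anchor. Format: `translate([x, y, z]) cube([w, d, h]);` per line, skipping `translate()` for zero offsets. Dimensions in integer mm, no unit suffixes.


translate([100, 360, 0]) cube([35, 277, 2301]);
translate([879, 360, 0]) cube([35, 277, 2301]);
translate([135, 360, 0]) cube([744, 277, 28]);
translate([135, 360, 425]) cube([744, 277, 28]);
translate([135, 360, 850]) cube([744, 277, 28]);
translate([135, 360, 1275]) cube([744, 277, 28]);
translate([135, 360, 1700]) cube([744, 277, 28]);
translate([135, 360, 2125]) cube([744, 277, 28]);


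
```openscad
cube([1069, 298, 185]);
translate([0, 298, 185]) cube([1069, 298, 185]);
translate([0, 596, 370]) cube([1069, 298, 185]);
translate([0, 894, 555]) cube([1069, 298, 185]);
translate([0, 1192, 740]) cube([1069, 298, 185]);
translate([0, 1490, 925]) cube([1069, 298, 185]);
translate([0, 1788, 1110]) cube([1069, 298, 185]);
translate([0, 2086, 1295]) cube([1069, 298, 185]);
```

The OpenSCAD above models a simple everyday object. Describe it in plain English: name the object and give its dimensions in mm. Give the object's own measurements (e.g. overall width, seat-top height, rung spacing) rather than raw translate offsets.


A straight staircase of 8 solid steps. Each step is 1069 mm wide (x), 298 mm deep (y, the going) and 185 mm tall (the rise). The first step rests on the floor; each subsequent step sits one going further in +y and one rise higher in +z, directly behind and above the previous step with no overlap.


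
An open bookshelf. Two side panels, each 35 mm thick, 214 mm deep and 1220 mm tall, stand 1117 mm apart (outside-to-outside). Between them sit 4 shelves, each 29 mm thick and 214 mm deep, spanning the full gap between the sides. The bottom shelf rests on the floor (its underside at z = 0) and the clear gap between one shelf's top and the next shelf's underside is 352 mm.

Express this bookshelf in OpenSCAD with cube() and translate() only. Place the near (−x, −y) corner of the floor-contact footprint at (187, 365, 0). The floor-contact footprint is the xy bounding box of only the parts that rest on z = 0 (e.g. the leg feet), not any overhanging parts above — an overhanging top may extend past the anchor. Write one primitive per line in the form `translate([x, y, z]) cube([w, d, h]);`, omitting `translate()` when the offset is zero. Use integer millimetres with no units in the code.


translate([187, 365, 0]) cube([35, 214, 1220]);
translate([1269, 365, 0]) cube([35, 214, 1220]);
translate([222, 365, 0]) cube([1047, 214, 29]);
translate([222, 365, 381]) cube([1047, 214, 29]);
translate([222, 365, 762]) cube([1047, 214, 29]);
translate([222, 365, 1143]) cube([1047, 214, 29]);


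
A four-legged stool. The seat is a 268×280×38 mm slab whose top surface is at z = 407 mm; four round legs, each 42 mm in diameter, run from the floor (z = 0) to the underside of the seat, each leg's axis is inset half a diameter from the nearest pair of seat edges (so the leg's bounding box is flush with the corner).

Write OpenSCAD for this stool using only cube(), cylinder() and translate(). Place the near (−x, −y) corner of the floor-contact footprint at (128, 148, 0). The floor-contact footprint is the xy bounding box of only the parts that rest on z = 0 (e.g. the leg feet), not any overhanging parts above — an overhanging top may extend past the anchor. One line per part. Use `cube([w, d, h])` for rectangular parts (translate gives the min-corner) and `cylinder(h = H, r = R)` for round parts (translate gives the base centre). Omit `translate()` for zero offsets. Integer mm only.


translate([128, 148, 369]) cube([268, 280, 38]);
translate([149, 169, 0]) cylinder(h = 369, r = 21);
translate([375, 169, 0]) cylinder(h = 369, r = 21);
translate([149, 407, 0]) cylinder(h = 369, r = 21);
translate([375, 407, 0]) cylinder(h = 369, r = 21);


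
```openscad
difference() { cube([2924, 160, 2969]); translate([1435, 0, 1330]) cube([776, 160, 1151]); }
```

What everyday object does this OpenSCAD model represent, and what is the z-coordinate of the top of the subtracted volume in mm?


A wall with a window opening. The window head height is 2481 mm.

A wall with a rectangular opening subtracted — a window. Sill at z = 1330, opening 1151 mm tall, so the head is at 1330 + 1151 = 2481 mm.


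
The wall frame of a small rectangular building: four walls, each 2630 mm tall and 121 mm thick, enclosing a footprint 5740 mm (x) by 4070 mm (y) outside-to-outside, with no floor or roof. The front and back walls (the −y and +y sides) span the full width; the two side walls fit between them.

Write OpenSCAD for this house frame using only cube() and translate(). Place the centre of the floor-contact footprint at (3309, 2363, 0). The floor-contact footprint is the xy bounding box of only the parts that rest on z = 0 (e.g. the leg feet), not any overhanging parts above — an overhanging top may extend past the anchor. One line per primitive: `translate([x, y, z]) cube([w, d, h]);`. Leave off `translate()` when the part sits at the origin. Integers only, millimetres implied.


translate([439, 328, 0]) cube([5740, 121, 2630]);
translate([439, 4277, 0]) cube([5740, 121, 2630]);
translate([439, 449, 0]) cube([121, 3828, 2630]);
translate([6058, 449, 0]) cube([121, 3828, 2630]);


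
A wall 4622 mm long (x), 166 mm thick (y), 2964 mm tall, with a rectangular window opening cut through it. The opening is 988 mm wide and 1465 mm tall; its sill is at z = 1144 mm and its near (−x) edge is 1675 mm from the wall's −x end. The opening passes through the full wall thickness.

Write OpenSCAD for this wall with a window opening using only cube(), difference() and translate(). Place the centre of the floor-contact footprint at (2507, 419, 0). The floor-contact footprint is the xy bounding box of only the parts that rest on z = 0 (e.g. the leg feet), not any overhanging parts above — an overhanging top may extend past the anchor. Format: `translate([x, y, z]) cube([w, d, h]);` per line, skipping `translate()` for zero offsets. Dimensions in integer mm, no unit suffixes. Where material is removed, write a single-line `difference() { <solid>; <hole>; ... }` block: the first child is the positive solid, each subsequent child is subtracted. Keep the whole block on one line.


difference() { translate([196, 336, 0]) cube([4622, 166, 2964]); translate([1871, 336, 1144]) cube([988, 166, 1465]); }


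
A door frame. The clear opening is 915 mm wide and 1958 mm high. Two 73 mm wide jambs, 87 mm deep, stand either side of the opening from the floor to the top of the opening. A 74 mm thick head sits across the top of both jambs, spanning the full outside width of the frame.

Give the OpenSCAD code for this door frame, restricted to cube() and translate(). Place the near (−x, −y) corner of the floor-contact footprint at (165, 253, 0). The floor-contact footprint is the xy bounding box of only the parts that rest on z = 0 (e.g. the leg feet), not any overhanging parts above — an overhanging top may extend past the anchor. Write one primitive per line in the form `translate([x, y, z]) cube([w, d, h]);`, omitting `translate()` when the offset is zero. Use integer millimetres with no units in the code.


translate([165, 253, 0]) cube([73, 87, 1958]);
translate([1153, 253, 0]) cube([73, 87, 1958]);
translate([165, 253, 1958]) cube([1061, 87, 74]);


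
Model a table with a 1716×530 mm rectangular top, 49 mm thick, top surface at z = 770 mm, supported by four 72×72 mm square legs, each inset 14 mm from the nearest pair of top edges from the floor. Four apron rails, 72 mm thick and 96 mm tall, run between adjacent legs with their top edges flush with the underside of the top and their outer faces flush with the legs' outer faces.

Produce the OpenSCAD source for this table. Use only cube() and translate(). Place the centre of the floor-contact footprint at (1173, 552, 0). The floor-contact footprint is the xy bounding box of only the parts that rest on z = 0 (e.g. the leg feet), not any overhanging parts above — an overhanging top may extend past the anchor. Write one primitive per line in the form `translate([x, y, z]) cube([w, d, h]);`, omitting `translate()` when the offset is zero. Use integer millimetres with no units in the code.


translate([315, 287, 721]) cube([1716, 530, 49]);
translate([329, 301, 0]) cube([72, 72, 721]);
translate([1945, 301, 0]) cube([72, 72, 721]);
translate([329, 731, 0]) cube([72, 72, 721]);
translate([1945, 731, 0]) cube([72, 72, 721]);
translate([401, 301, 625]) cube([1544, 72, 96]);
translate([401, 731, 625]) cube([1544, 72, 96]);
translate([329, 373, 625]) cube([72, 358, 96]);
translate([1945, 373, 625]) cube([72, 358, 96]);


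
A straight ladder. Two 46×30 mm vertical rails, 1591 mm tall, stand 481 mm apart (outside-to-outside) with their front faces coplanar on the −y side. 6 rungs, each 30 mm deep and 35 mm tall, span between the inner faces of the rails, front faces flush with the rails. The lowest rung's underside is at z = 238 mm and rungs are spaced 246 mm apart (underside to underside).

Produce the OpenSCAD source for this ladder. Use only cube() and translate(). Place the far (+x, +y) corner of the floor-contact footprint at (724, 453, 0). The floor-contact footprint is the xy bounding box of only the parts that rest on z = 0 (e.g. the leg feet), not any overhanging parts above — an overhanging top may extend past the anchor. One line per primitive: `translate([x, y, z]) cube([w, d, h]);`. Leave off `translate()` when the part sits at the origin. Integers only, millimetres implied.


// rung span = 481 - 2*46 = 389
// rung[k] z = 238 + k*246
translate([243, 423, 0]) cube([46, 30, 1591]);
translate([678, 423, 0]) cube([46, 30, 1591]);
translate([289, 423, 238]) cube([389, 30, 35]);
translate([289, 423, 484]) cube([389, 30, 35]);
translate([289, 423, 730]) cube([389, 30, 35]);
translate([289, 423, 976]) cube([389, 30, 35]);
translate([289, 423, 1222]) cube([389, 30, 35]);
translate([289, 423, 1468]) cube([389, 30, 35]);


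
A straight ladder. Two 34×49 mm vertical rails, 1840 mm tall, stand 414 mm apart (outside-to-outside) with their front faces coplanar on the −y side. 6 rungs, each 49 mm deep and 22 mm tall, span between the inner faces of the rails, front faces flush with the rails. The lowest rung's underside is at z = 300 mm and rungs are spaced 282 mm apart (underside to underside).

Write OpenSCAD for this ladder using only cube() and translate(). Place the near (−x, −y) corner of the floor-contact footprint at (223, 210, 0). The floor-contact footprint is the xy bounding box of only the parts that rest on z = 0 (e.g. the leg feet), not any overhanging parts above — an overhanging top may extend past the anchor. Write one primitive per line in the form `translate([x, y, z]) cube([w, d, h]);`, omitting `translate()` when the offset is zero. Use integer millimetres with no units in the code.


translate([223, 210, 0]) cube([34, 49, 1840]);
translate([603, 210, 0]) cube([34, 49, 1840]);
translate([257, 210, 300]) cube([346, 49, 22]);
translate([257, 210, 582]) cube([346, 49, 22]);
translate([257, 210, 864]) cube([346, 49, 22]);
translate([257, 210, 1146]) cube([346, 49, 22]);
translate([257, 210, 1428]) cube([346, 49, 22]);
translate([257, 210, 1710]) cube([346, 49, 22]);


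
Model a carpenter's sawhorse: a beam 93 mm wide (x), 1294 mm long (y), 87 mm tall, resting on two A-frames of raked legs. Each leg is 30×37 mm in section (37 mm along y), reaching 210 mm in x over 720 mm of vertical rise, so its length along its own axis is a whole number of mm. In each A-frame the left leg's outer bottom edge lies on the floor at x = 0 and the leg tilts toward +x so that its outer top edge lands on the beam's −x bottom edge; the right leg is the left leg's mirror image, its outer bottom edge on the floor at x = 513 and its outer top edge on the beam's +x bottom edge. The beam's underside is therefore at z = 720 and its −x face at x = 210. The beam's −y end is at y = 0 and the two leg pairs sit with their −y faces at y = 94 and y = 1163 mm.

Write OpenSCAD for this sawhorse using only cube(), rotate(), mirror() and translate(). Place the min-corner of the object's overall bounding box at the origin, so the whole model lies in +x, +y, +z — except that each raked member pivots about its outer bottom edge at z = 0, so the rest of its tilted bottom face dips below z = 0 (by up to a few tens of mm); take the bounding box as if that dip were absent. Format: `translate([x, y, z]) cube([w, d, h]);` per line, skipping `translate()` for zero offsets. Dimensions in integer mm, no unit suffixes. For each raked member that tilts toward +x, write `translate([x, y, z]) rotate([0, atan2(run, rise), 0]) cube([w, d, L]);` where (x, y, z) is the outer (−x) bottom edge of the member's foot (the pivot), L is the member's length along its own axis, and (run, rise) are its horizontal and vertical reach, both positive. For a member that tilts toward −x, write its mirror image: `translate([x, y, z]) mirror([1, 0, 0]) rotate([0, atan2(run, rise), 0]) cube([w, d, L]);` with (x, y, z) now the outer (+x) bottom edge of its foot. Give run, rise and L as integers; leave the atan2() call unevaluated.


translate([210, 0, 720]) cube([93, 1294, 87]);
translate([0, 94, 0]) rotate([0, atan2(210, 720), 0]) cube([30, 37, 750]);
translate([513, 94, 0]) mirror([1, 0, 0]) rotate([0, atan2(210, 720), 0]) cube([30, 37, 750]);
translate([0, 1163, 0]) rotate([0, atan2(210, 720), 0]) cube([30, 37, 750]);
translate([513, 1163, 0]) mirror([1, 0, 0]) rotate([0, atan2(210, 720), 0]) cube([30, 37, 750]);


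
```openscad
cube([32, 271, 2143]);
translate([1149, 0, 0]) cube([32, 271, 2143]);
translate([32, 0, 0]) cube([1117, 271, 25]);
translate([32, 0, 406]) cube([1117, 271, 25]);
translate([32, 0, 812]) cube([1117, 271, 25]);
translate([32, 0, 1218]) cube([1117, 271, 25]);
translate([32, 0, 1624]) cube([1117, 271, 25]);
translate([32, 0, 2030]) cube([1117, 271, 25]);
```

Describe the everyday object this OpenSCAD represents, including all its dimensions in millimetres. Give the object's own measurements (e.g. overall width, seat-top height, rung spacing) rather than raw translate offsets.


An open bookshelf. Two side panels, each 32 mm thick, 271 mm deep and 2143 mm tall, stand 1181 mm apart (outside-to-outside). Between them sit 6 shelves, each 25 mm thick and 271 mm deep, spanning the full gap between the sides. The bottom shelf rests on the floor (its underside at z = 0) and the clear gap between one shelf's top and the next shelf's underside is 381 mm.


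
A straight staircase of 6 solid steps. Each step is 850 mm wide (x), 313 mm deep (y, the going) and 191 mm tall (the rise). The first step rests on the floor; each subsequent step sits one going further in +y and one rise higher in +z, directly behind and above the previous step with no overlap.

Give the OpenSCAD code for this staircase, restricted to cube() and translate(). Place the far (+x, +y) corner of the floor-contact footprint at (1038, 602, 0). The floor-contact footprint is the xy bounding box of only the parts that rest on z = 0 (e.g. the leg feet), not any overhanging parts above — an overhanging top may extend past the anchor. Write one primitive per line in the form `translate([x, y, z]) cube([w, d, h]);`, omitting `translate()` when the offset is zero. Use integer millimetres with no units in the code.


translate([188, 289, 0]) cube([850, 313, 191]);
translate([188, 602, 191]) cube([850, 313, 191]);
translate([188, 915, 382]) cube([850, 313, 191]);
translate([188, 1228, 573]) cube([850, 313, 191]);
translate([188, 1541, 764]) cube([850, 313, 191]);
translate([188, 1854, 955]) cube([850, 313, 191]);


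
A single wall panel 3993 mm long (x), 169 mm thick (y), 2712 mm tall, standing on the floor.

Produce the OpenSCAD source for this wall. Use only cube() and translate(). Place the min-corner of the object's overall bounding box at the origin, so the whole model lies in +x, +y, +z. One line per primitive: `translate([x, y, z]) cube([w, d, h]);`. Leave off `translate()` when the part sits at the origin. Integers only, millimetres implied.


cube([3993, 169, 2712]);


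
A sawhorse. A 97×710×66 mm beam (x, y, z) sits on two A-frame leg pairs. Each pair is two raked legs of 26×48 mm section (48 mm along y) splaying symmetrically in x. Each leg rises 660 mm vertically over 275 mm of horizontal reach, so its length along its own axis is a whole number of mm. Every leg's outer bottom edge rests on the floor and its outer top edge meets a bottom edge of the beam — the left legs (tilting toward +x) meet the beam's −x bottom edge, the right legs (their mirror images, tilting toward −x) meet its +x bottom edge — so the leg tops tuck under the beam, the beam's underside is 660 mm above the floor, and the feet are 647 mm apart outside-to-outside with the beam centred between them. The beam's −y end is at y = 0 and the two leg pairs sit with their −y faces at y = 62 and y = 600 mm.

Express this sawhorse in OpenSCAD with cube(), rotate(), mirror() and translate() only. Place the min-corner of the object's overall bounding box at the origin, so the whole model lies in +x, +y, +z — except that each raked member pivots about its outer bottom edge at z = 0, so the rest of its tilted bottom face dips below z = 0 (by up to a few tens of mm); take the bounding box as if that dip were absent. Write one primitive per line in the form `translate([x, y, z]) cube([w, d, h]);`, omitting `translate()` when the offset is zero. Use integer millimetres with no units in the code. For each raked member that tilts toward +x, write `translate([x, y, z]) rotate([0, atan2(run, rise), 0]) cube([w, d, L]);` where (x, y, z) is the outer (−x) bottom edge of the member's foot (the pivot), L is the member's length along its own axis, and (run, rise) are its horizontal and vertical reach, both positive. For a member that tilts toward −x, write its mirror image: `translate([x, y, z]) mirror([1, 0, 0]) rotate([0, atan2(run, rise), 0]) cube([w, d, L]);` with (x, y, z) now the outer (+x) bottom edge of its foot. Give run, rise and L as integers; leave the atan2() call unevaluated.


translate([275, 0, 660]) cube([97, 710, 66]);
translate([0, 62, 0]) rotate([0, atan2(275, 660), 0]) cube([26, 48, 715]);
translate([647, 62, 0]) mirror([1, 0, 0]) rotate([0, atan2(275, 660), 0]) cube([26, 48, 715]);
translate([0, 600, 0]) rotate([0, atan2(275, 660), 0]) cube([26, 48, 715]);
translate([647, 600, 0]) mirror([1, 0, 0]) rotate([0, atan2(275, 660), 0]) cube([26, 48, 715]);


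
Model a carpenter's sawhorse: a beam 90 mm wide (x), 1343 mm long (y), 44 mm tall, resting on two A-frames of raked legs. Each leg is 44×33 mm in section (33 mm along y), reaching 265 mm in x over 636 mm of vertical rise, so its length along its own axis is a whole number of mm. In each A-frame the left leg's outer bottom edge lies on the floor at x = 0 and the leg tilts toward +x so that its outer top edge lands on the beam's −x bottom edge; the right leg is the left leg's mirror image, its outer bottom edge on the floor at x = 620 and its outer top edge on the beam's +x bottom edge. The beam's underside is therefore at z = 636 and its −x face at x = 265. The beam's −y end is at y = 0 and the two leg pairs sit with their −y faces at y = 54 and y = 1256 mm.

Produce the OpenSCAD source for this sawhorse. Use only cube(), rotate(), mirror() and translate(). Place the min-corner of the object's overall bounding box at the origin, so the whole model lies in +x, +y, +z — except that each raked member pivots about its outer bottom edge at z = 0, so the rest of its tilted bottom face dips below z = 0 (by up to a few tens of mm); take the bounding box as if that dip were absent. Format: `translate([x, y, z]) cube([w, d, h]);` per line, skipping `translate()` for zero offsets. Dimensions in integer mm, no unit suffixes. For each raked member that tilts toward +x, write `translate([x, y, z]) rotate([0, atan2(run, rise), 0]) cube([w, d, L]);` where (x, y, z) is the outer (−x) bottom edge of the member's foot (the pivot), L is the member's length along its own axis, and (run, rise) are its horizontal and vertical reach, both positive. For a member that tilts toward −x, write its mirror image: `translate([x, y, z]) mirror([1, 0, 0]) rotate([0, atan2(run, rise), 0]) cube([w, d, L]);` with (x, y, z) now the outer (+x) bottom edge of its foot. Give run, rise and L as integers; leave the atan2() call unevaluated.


translate([265, 0, 636]) cube([90, 1343, 44]);
translate([0, 54, 0]) rotate([0, atan2(265, 636), 0]) cube([44, 33, 689]);
translate([620, 54, 0]) mirror([1, 0, 0]) rotate([0, atan2(265, 636), 0]) cube([44, 33, 689]);
translate([0, 1256, 0]) rotate([0, atan2(265, 636), 0]) cube([44, 33, 689]);
translate([620, 1256, 0]) mirror([1, 0, 0]) rotate([0, atan2(265, 636), 0]) cube([44, 33, 689]);
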